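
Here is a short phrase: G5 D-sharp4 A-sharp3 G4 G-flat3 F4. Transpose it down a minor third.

E5 B#3 F##3 E4 Eb3 D4

G5 -> E5
D#4 -> B#3
A#3 -> F##3
G4 -> E4
Gb3 -> Eb3
F4 -> D4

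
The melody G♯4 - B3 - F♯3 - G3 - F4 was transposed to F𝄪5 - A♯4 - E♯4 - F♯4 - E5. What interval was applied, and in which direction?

From G#4 to F##5 is 7 letter names — a seventh of some quality.
G#4 to F##5 is 11 semitones, which makes it a major seventh; the second version is higher, so the direction is up.
Checking another pair — F4 → E5 — gives the same interval.

up a major seventh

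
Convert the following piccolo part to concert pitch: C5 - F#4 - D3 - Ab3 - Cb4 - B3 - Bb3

C6 F#5 D4 Ab4 Cb5 B4 Bb4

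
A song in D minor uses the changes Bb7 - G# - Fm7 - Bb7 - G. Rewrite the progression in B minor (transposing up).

G7 E# Dm7 G7 E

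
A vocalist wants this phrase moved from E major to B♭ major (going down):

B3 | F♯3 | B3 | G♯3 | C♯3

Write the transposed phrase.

F3 C3 F3 D3 G2

From E down to B♭ is an augmented fourth; apply that to each pitch.
B3 gives F3
F#3 gives C3
B3 gives F3
G#3 gives D3
C#3 gives G2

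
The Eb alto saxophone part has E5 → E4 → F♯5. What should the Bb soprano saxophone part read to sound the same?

A4 A3 B4

First find concert pitch: the Eb alto saxophone sounds a major sixth below written, so E5 E4 F♯5 sounds G4 G3 A4.
Then write for Bb soprano saxophone: it sounds a major second below written, so the part must be a major second above concert.
G4 → A4
G3 → A3
A4 → B4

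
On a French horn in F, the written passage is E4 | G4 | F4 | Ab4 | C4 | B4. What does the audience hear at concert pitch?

Written C4 on the French horn in F sounds as F3, a perfect fifth lower; apply that shift to every note.
E4 → A3
G4 → C4
F4 → Bb3
Ab4 → Db4
C4 → F3
B4 → E4

A3 C4 Bb3 Db4 F3 E4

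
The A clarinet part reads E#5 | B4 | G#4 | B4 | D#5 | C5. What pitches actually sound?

Written C4 on the A clarinet sounds as A3, a minor third lower; apply that shift to every note.
E#5 to C##5
B4 to G#4
G#4 to E#4
B4 to G#4
D#5 to B#4
C5 to A4

C##5 G#4 E#4 G#4 B#4 A4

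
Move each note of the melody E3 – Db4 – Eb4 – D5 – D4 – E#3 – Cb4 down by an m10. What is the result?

C#2 Bb2 C3 B3 B2 C##2 Ab2

E3 down a minor tenth is C#2.
Db4: a tenth down reaches B, and 15 semitones makes it Bb2.
Eb4: a tenth down reaches C, and 15 semitones makes it C3.
D5: a tenth down reaches B, and 15 semitones makes it B3.
D4 down a minor tenth is B2.
E#3 down a minor tenth is C##2.
Cb4: a tenth down reaches A, and 15 semitones makes it Ab2.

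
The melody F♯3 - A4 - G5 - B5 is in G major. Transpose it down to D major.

C#3 E4 D5 F#5

From G down to D is a perfect fourth; apply that to each pitch.
F#3 to C#3
A4 to E4
G5 to D5
B5 to F#5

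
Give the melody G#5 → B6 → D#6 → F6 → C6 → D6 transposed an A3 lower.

Eb5 Gb6 Bb5 Dbb6 Abb5 Bbb5

G#5 -> Eb5
B6 -> Gb6
D#6 -> Bb5
F6 -> Dbb6
C6 -> Abb5
D6 -> Bbb5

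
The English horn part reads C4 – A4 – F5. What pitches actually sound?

Written C4 on the English horn sounds as F3, a perfect fifth lower; apply that shift to every note.
C4 -> F3
A4 -> D4
F5 -> Bb4

F3 D4 Bb4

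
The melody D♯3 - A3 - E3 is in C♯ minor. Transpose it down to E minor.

From C♯ down to E is a major sixth; apply that to each pitch.
D#3 to F#2
A3 to C3
E3 to G2

F#2 C3 G2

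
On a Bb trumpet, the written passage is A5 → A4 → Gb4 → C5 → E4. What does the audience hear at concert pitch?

G5 G4 Fb4 Bb4 D4

The Bb trumpet sounds a major second below written, so transpose each written note down a major second.
A5 to G5
A4 to G4
Gb4 to Fb4
C5 to Bb4
E4 to D4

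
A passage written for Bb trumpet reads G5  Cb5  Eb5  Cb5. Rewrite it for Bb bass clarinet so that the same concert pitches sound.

First find concert pitch: the Bb trumpet sounds a major second below written, so G5 Cb5 Eb5 Cb5 sounds F5 Bbb4 Db5 Bbb4.
Then write for Bb bass clarinet: it sounds a major ninth below written, so the part must be a major ninth above concert.
F5 → G6
Bbb4 → Cb6
Db5 → Eb6
Bbb4 → Cb6

G6 Cb6 Eb6 Cb6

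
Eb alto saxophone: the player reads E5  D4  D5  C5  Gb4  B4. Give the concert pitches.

G4 F3 F4 Eb4 Bbb3 D4

Written C4 on the Eb alto saxophone sounds as Eb3, a major sixth lower; apply that shift to every note.
E5 -> G4
D4 -> F3
D5 -> F4
C5 -> Eb4
Gb4 -> Bbb3
B4 -> D4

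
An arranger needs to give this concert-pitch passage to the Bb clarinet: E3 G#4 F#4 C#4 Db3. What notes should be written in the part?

F#3 A#4 G#4 D#4 Eb3

Written C4 sounds as Bb3 on the Bb clarinet, so concert pitches are written a major second up.
E3 → F#3
G#4 → A#4
F#4 → G#4
C#4 → D#4
Db3 → Eb3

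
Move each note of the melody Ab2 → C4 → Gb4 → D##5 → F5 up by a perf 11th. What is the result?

Db4 F5 Cb6 G##6 Bb6

Ab2: an eleventh up reaches D, and 17 semitones makes it Db4.
A perfect eleventh up from C4 gives F5.
Gb4: an eleventh up reaches C, and 17 semitones makes it Cb6.
D##5 up a perfect eleventh is G##6.
F5: an eleventh up reaches B, and 17 semitones makes it Bb6.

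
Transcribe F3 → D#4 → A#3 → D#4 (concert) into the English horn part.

Written C4 sounds as F3 on the English horn, so concert pitches are written a perfect fifth up.
F3 to C4
D#4 to A#4
A#3 to E#4
D#4 to A#4

C4 A#4 E#4 A#4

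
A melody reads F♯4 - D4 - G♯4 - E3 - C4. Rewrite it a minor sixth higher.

F#4 up a minor sixth is D5.
A minor sixth up from D4 gives Bb4.
G#4 up a minor sixth is E5.
A minor sixth up from E3 gives C4.
A minor sixth up from C4 gives Ab4.

D5 Bb4 E5 C4 Ab4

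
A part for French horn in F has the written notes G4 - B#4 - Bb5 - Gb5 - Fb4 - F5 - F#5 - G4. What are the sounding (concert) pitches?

The French horn in F sounds a perfect fifth below written, so transpose each written note down a perfect fifth.
G4 gives C4
B#4 gives E#4
Bb5 gives Eb5
Gb5 gives Cb5
Fb4 gives Bbb3
F5 gives Bb4
F#5 gives B4
G4 gives C4

C4 E#4 Eb5 Cb5 Bbb3 Bb4 B4 C4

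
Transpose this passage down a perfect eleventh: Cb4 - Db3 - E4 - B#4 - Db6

A perfect eleventh down from Cb4 gives Gb2.
Db3 down a perfect eleventh is Ab1.
E4: an eleventh down reaches B, and 17 semitones makes it B2.
A perfect eleventh down from B#4 gives F##3.
Db6 down a perfect eleventh is Ab4.

Gb2 Ab1 B2 F##3 Ab4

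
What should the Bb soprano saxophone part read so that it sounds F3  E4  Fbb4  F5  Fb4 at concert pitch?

G3 F#4 Gbb4 G5 Gb4

The Bb soprano saxophone sounds a major second below written, so the written part must be a major second above concert — transpose each note up.
F3 to G3
E4 to F#4
Fbb4 to Gbb4
F5 to G5
Fb4 to Gb4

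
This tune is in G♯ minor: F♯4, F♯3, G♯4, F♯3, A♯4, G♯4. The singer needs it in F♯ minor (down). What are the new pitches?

From G♯ down to F♯ is a major second; apply that to each pitch.
F#4 gives E4
F#3 gives E3
G#4 gives F#4
F#3 gives E3
A#4 gives G#4
G#4 gives F#4

E4 E3 F#4 E3 G#4 F#4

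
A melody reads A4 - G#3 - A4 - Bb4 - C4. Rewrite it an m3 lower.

F#4 E#3 F#4 G4 A3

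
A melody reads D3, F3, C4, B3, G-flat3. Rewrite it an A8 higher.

D3: an octave up reaches D, and 13 semitones makes it D#4.
An augmented octave up from F3 gives F#4.
C4: an octave up reaches C, and 13 semitones makes it C#5.
B3 up an augmented octave is B#4.
Gb3 up an augmented octave is G4.

D#4 F#4 C#5 B#4 G4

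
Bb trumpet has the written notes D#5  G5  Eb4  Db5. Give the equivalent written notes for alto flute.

First find concert pitch: the Bb trumpet sounds a major second below written, so D#5 G5 Eb4 Db5 sounds C#5 F5 Db4 Cb5.
Then write for alto flute: it sounds a perfect fourth below written, so the part must be a perfect fourth above concert.
C#5 → F#5
F5 → Bb5
Db4 → Gb4
Cb5 → Fb5

F#5 Bb5 Gb4 Fb5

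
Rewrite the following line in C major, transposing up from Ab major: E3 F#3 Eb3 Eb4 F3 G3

G#3 A#3 G3 G4 A3 B3

Ab major to C major up is a major third, so every note moves up by that interval.
E3 gives G#3
F#3 gives A#3
Eb3 gives G3
Eb4 gives G4
F3 gives A3
G3 gives B3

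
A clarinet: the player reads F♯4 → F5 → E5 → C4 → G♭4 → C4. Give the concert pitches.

Written C4 on the A clarinet sounds as A3, a minor third lower; apply that shift to every note.
F#4 -> D#4
F5 -> D5
E5 -> C#5
C4 -> A3
Gb4 -> Eb4
C4 -> A3

D#4 D5 C#5 A3 Eb4 A3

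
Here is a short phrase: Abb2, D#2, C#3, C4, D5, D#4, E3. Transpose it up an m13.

Fbb4 B3 A4 Ab5 Bb6 B5 C5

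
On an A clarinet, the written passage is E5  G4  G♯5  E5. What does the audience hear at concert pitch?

C#5 E4 E#5 C#5

Written C4 on the A clarinet sounds as A3, a minor third lower; apply that shift to every note.
E5 to C#5
G4 to E4
G#5 to E#5
E5 to C#5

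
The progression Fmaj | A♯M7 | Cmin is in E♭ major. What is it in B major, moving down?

C#maj E##M7 G#min

E♭ major down to B major is a diminished fourth; each chord root moves by that interval while the quality stays the same.
Fmaj: root F down a diminished fourth → C#, giving C#maj.
A♯M7: root A♯ down a diminished fourth → E##, giving E##M7.
Cmin: root C down a diminished fourth → G#, giving G#min.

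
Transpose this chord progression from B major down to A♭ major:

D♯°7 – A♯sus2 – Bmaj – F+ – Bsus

B major down to A♭ major is an augmented second; each chord root moves by that interval while the quality stays the same.
D♯°7: root D♯ down an augmented second → C, giving C°7.
A♯sus2: root A♯ down an augmented second → G, giving Gsus2.
Bmaj: root B down an augmented second → Ab, giving Abmaj.
F+: root F down an augmented second → Ebb, giving Ebb+.
Bsus: root B down an augmented second → Ab, giving Absus.

C°7 Gsus2 Abmaj Ebb+ Absus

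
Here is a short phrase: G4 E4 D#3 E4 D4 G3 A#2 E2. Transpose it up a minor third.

A minor third up from G4 gives Bb4.
A minor third up from E4 gives G4.
D#3: a third up reaches F, and 3 semitones makes it F#3.
E4: a third up reaches G, and 3 semitones makes it G4.
D4: a third up reaches F, and 3 semitones makes it F4.
G3 up a minor third is Bb3.
A#2 up a minor third is C#3.
E2 up a minor third is G2.

Bb4 G4 F#3 G4 F4 Bb3 C#3 G2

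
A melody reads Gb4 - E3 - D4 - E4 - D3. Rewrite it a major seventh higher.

F5 D#4 C#5 D#5 C#4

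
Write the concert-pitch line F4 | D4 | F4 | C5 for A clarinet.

Ab4 F4 Ab4 Eb5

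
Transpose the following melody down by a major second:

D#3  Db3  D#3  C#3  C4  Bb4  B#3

C#3 Cb3 C#3 B2 Bb3 Ab4 A#3

D#3 becomes C#3
Db3 becomes Cb3
D#3 becomes C#3
C#3 becomes B2
C4 becomes Bb3
Bb4 becomes Ab4
B#3 becomes A#3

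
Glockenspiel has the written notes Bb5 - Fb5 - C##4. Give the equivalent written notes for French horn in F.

F8 Cb8 G##6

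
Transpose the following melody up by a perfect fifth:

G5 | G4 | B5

G5 → D6
G4 → D5
B5 → F#6

D6 D5 F#6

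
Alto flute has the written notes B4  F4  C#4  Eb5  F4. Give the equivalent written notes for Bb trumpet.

G#4 D4 A#3 C5 D4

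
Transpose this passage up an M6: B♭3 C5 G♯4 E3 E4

G4 A5 E#5 C#4 C#5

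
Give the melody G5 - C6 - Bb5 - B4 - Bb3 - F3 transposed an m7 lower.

A4 D5 C5 C#4 C3 G2

G5: a seventh down reaches A, and 10 semitones makes it A4.
C6: a seventh down reaches D, and 10 semitones makes it D5.
A minor seventh down from Bb5 gives C5.
B4: a seventh down reaches C, and 10 semitones makes it C#4.
Bb3 down a minor seventh is C3.
F3 down a minor seventh is G2.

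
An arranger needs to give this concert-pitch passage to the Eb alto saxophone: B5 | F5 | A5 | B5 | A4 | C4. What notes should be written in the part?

The Eb alto saxophone sounds a major sixth below written, so the written part must be a major sixth above concert — transpose each note up.
B5 becomes G#6
F5 becomes D6
A5 becomes F#6
B5 becomes G#6
A4 becomes F#5
C4 becomes A4

G#6 D6 F#6 G#6 F#5 A4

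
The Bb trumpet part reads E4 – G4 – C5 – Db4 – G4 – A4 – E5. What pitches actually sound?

The Bb trumpet sounds a major second below written, so transpose each written note down a major second.
E4 gives D4
G4 gives F4
C5 gives Bb4
Db4 gives Cb4
G4 gives F4
A4 gives G4
E5 gives D5

D4 F4 Bb4 Cb4 F4 G4 D5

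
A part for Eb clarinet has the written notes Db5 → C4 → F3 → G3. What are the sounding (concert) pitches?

Fb5 Eb4 Ab3 Bb3

Written C4 on the Eb clarinet sounds as Eb4, a minor third higher; apply that shift to every note.
Db5 to Fb5
C4 to Eb4
F3 to Ab3
G3 to Bb3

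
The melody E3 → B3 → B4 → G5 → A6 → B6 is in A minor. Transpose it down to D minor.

A2 E3 E4 C5 D6 E6

From A down to D is a perfect fifth; apply that to each pitch.
E3 to A2
B3 to E3
B4 to E4
G5 to C5
A6 to D6
B6 to E6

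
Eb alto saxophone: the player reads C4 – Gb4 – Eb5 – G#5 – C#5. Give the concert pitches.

Eb3 Bbb3 Gb4 B4 E4

The Eb alto saxophone sounds a major sixth below written, so transpose each written note down a major sixth.
C4 to Eb3
Gb4 to Bbb3
Eb5 to Gb4
G#5 to B4
C#5 to E4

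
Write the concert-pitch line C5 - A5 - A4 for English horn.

The English horn sounds a perfect fifth below written, so the written part must be a perfect fifth above concert — transpose each note up.
C5 -> G5
A5 -> E6
A4 -> E5

G5 E6 E5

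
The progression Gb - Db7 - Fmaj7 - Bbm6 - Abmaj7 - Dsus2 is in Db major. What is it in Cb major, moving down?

Fb Cb7 Ebmaj7 Abm6 Gbmaj7 Csus2

Db major down to Cb major is a major second; each chord root moves by that interval while the quality stays the same.
Gb: root Gb down a major second → Fb, giving Fb.
Db7: root Db down a major second → Cb, giving Cb7.
Fmaj7: root F down a major second → Eb, giving Ebmaj7.
Bbm6: root Bb down a major second → Ab, giving Abm6.
Abmaj7: root Ab down a major second → Gb, giving Gbmaj7.
Dsus2: root D down a major second → C, giving Csus2.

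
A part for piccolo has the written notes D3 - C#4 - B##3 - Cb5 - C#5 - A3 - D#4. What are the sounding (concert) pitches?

D4 C#5 B##4 Cb6 C#6 A4 D#5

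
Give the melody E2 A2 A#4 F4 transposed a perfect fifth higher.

B2 E3 E#5 C5

E2 → B2
A2 → E3
A#4 → E#5
F4 → C5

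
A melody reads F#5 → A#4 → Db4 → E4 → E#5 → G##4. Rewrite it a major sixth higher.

F#5 gives D#6
A#4 gives F##5
Db4 gives Bb4
E4 gives C#5
E#5 gives C##6
G##4 gives E##5

D#6 F##5 Bb4 C#5 C##6 E##5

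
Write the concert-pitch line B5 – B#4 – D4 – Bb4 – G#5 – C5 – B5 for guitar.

The guitar sounds a perfect octave below written, so the written part must be a perfect octave above concert — transpose each note up.
B5 becomes B6
B#4 becomes B#5
D4 becomes D5
Bb4 becomes Bb5
G#5 becomes G#6
C5 becomes C6
B5 becomes B6

B6 B#5 D5 Bb5 G#6 C6 B6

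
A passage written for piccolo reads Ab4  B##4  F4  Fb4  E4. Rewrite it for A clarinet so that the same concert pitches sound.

Cb6 D##6 Ab5 Abb5 G5

First find concert pitch: the piccolo sounds a perfect octave above written, so Ab4 B##4 F4 Fb4 E4 sounds Ab5 B##5 F5 Fb5 E5.
Then write for A clarinet: it sounds a minor third below written, so the part must be a minor third above concert.
Ab5 → Cb6
B##5 → D##6
F5 → Ab5
Fb5 → Abb5
E5 → G5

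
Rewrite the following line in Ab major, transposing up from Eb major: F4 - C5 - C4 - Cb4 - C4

Bb4 F5 F4 Fb4 F4

Eb major to Ab major up is a perfect fourth, so every note moves up by that interval.
F4 gives Bb4
C5 gives F5
C4 gives F4
Cb4 gives Fb4
C4 gives F4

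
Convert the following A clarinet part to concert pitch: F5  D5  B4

The A clarinet sounds a minor third below written, so transpose each written note down a minor third.
F5 → D5
D5 → B4
B4 → G#4

D5 B4 G#4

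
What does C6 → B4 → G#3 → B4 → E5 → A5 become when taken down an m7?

D5 C#4 A#2 C#4 F#4 B4

C6 gives D5
B4 gives C#4
G#3 gives A#2
B4 gives C#4
E5 gives F#4
A5 gives B4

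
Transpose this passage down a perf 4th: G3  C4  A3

G3 gives D3
C4 gives G3
A3 gives E3

D3 G3 E3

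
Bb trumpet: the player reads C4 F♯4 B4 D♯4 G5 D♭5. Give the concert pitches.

Bb3 E4 A4 C#4 F5 Cb5

The Bb trumpet sounds a major second below written, so transpose each written note down a major second.
C4 -> Bb3
F#4 -> E4
B4 -> A4
D#4 -> C#4
G5 -> F5
Db5 -> Cb5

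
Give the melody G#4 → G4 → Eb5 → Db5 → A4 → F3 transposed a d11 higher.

G#4: an eleventh up reaches C, and 16 semitones makes it C6.
G4 up a diminished eleventh is Cb6.
A diminished eleventh up from Eb5 gives Abb6.
A diminished eleventh up from Db5 gives Gbb6.
A4 up a diminished eleventh is Db6.
F3 up a diminished eleventh is Bbb4.

C6 Cb6 Abb6 Gbb6 Db6 Bbb4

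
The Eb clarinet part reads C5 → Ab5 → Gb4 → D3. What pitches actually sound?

Written C4 on the Eb clarinet sounds as Eb4, a minor third higher; apply that shift to every note.
C5 -> Eb5
Ab5 -> Cb6
Gb4 -> Bbb4
D3 -> F3

Eb5 Cb6 Bbb4 F3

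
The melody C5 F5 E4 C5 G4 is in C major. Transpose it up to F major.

F5 Bb5 A4 F5 C5

From C up to F is a perfect fourth; apply that to each pitch.
C5 to F5
F5 to Bb5
E4 to A4
C5 to F5
G4 to C5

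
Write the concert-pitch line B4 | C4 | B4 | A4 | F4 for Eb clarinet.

G#4 A3 G#4 F#4 D4

The Eb clarinet sounds a minor third above written, so the written part must be a minor third below concert — transpose each note down.
B4 -> G#4
C4 -> A3
B4 -> G#4
A4 -> F#4
F4 -> D4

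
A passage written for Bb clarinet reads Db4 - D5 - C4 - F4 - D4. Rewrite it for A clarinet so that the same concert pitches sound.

Ebb4 Eb5 Db4 Gb4 Eb4

First find concert pitch: the Bb clarinet sounds a major second below written, so Db4 D5 C4 F4 D4 sounds Cb4 C5 Bb3 Eb4 C4.
Then write for A clarinet: it sounds a minor third below written, so the part must be a minor third above concert.
Cb4 → Ebb4
C5 → Eb5
Bb3 → Db4
Eb4 → Gb4
C4 → Eb4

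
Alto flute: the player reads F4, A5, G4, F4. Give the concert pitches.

C4 E5 D4 C4

The alto flute sounds a perfect fourth below written, so transpose each written note down a perfect fourth.
F4 gives C4
A5 gives E5
G4 gives D4
F4 gives C4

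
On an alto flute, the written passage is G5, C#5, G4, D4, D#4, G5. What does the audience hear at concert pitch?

D5 G#4 D4 A3 A#3 D5

The alto flute sounds a perfect fourth below written, so transpose each written note down a perfect fourth.
G5 becomes D5
C#5 becomes G#4
G4 becomes D4
D4 becomes A3
D#4 becomes A#3
G5 becomes D5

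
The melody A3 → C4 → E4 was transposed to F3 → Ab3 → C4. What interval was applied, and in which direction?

down a major third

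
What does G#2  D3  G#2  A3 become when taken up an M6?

G#2: a sixth up reaches E, and 9 semitones makes it E#3.
A major sixth up from D3 gives B3.
G#2: a sixth up reaches E, and 9 semitones makes it E#3.
A3: a sixth up reaches F, and 9 semitones makes it F#4.

E#3 B3 E#3 F#4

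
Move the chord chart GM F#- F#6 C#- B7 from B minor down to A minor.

FM E- E6 B- A7

B minor down to A minor is a major second; each chord root moves by that interval while the quality stays the same.
GM: root G down a major second → F, giving FM.
F#-: root F# down a major second → E, giving E-.
F#6: root F# down a major second → E, giving E6.
C#-: root C# down a major second → B, giving B-.
B7: root B down a major second → A, giving A7.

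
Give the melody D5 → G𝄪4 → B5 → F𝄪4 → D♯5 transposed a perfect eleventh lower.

A perfect eleventh down from D5 gives A3.
G##4 down a perfect eleventh is D##3.
B5 down a perfect eleventh is F#4.
A perfect eleventh down from F##4 gives C##3.
D#5: an eleventh down reaches A, and 17 semitones makes it A#3.

A3 D##3 F#4 C##3 A#3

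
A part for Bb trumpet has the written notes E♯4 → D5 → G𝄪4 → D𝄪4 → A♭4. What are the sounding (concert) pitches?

D#4 C5 F##4 C##4 Gb4

Written C4 on the Bb trumpet sounds as Bb3, a major second lower; apply that shift to every note.
E#4 -> D#4
D5 -> C5
G##4 -> F##4
D##4 -> C##4
Ab4 -> Gb4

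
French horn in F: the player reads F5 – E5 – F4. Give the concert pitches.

Bb4 A4 Bb3

Written C4 on the French horn in F sounds as F3, a perfect fifth lower; apply that shift to every note.
F5 -> Bb4
E5 -> A4
F4 -> Bb3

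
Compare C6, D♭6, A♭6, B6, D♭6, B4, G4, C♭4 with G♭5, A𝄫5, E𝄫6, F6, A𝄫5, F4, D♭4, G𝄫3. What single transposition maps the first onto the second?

down an augmented fourth

From C6 to Gb5 is 4 letter names — a fourth of some quality.
Gb5 to C6 is 6 semitones, which makes it an augmented fourth; the second version is lower, so the direction is down.
Checking another pair — Cb4 → Gbb3 — gives the same interval.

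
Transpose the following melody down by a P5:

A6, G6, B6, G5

D6 C6 E6 C5

A6: a fifth down reaches D, and 7 semitones makes it D6.
A perfect fifth down from G6 gives C6.
B6: a fifth down reaches E, and 7 semitones makes it E6.
A perfect fifth down from G5 gives C5.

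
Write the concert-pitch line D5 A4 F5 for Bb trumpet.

E5 B4 G5

The Bb trumpet sounds a major second below written, so the written part must be a major second above concert — transpose each note up.
D5 -> E5
A4 -> B4
F5 -> G5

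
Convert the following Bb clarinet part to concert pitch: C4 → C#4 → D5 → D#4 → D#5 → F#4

Written C4 on the Bb clarinet sounds as Bb3, a major second lower; apply that shift to every note.
C4 -> Bb3
C#4 -> B3
D5 -> C5
D#4 -> C#4
D#5 -> C#5
F#4 -> E4

Bb3 B3 C5 C#4 C#5 E4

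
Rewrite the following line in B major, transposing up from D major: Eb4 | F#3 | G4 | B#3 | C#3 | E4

D major to B major up is a major sixth, so every note moves up by that interval.
Eb4 → C5
F#3 → D#4
G4 → E5
B#3 → G##4
C#3 → A#3
E4 → C#5

C5 D#4 E5 G##4 A#3 C#5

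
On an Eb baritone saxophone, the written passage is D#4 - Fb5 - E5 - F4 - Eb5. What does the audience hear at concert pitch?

Written C4 on the Eb baritone saxophone sounds as Eb2, a major thirteenth lower; apply that shift to every note.
D#4 becomes F#2
Fb5 becomes Abb3
E5 becomes G3
F4 becomes Ab2
Eb5 becomes Gb3

F#2 Abb3 G3 Ab2 Gb3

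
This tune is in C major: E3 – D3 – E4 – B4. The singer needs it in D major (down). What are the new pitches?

F#2 E2 F#3 C#4

From C down to D is a minor seventh; apply that to each pitch.
E3 to F#2
D3 to E2
E4 to F#3
B4 to C#4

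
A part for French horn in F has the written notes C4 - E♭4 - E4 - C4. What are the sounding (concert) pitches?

F3 Ab3 A3 F3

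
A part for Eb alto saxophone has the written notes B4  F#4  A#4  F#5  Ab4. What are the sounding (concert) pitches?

D4 A3 C#4 A4 Cb4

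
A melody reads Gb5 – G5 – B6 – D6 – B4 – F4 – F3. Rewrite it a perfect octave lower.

Gb5 -> Gb4
G5 -> G4
B6 -> B5
D6 -> D5
B4 -> B3
F4 -> F3
F3 -> F2

Gb4 G4 B5 D5 B3 F3 F2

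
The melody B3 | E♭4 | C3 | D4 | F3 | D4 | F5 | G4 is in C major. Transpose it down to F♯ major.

C major to F♯ major down is a diminished fifth, so every note moves down by that interval.
B3 → E#3
Eb4 → A3
C3 → F#2
D4 → G#3
F3 → B2
D4 → G#3
F5 → B4
G4 → C#4

E#3 A3 F#2 G#3 B2 G#3 B4 C#4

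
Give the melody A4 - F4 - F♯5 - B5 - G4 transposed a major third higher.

C#5 A4 A#5 D#6 B4

A4 up a major third is C#5.
F4 up a major third is A4.
A major third up from F#5 gives A#5.
B5: a third up reaches D, and 4 semitones makes it D#6.
G4: a third up reaches B, and 4 semitones makes it B4.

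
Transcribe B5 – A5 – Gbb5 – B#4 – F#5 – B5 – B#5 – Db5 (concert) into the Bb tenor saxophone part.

C#7 B6 Abb6 C##6 G#6 C#7 C##7 Eb6

Written C4 sounds as Bb2 on the Bb tenor saxophone, so concert pitches are written a major ninth up.
B5 gives C#7
A5 gives B6
Gbb5 gives Abb6
B#4 gives C##6
F#5 gives G#6
B5 gives C#7
B#5 gives C##7
Db5 gives Eb6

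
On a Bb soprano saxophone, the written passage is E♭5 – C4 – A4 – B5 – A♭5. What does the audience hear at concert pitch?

Written C4 on the Bb soprano saxophone sounds as Bb3, a major second lower; apply that shift to every note.
Eb5 -> Db5
C4 -> Bb3
A4 -> G4
B5 -> A5
Ab5 -> Gb5

Db5 Bb3 G4 A5 Gb5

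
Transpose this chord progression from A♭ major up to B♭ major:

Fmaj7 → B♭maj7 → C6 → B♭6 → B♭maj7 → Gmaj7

A♭ major up to B♭ major is a major second; each chord root moves by that interval while the quality stays the same.
Fmaj7: root F up a major second → G, giving Gmaj7.
B♭maj7: root B♭ up a major second → C, giving Cmaj7.
C6: root C up a major second → D, giving D6.
B♭6: root B♭ up a major second → C, giving C6.
B♭maj7: root B♭ up a major second → C, giving Cmaj7.
Gmaj7: root G up a major second → A, giving Amaj7.

Gmaj7 Cmaj7 D6 C6 Cmaj7 Amaj7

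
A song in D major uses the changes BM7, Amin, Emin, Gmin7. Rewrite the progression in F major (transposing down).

D major down to F major is a major sixth; each chord root moves by that interval while the quality stays the same.
BM7: root B down a major sixth → D, giving DM7.
Amin: root A down a major sixth → C, giving Cmin.
Emin: root E down a major sixth → G, giving Gmin.
Gmin7: root G down a major sixth → Bb, giving Bbmin7.

DM7 Cmin Gmin Bbmin7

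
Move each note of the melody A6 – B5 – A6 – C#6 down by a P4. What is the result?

A perfect fourth down from A6 gives E6.
A perfect fourth down from B5 gives F#5.
A6: a fourth down reaches E, and 5 semitones makes it E6.
A perfect fourth down from C#6 gives G#5.

E6 F#5 E6 G#5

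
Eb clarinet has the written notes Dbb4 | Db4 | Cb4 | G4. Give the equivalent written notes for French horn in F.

Cbb5 Cb5 Bbb4 F5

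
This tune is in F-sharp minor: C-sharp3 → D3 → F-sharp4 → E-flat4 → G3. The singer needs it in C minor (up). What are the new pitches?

G3 Ab3 C5 Bbb4 Db4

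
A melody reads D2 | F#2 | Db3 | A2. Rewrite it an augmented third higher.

D2 up an augmented third is F##2.
An augmented third up from F#2 gives A##2.
Db3 up an augmented third is F#3.
A2 up an augmented third is C##3.

F##2 A##2 F#3 C##3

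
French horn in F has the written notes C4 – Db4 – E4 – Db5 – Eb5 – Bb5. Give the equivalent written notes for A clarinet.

Ab3 Bbb3 C4 Bbb4 Cb5 Gb5

First find concert pitch: the French horn in F sounds a perfect fifth below written, so C4 Db4 E4 Db5 Eb5 Bb5 sounds F3 Gb3 A3 Gb4 Ab4 Eb5.
Then write for A clarinet: it sounds a minor third below written, so the part must be a minor third above concert.
F3 → Ab3
Gb3 → Bbb3
A3 → C4
Gb4 → Bbb4
Ab4 → Cb5
Eb5 → Gb5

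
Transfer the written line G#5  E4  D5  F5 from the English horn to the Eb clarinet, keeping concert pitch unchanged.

A#4 F#3 E4 G4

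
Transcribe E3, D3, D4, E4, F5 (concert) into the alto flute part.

A3 G3 G4 A4 Bb5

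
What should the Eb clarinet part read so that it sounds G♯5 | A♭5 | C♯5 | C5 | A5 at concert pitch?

E#5 F5 A#4 A4 F#5

Written C4 sounds as Eb4 on the Eb clarinet, so concert pitches are written a minor third down.
G#5 becomes E#5
Ab5 becomes F5
C#5 becomes A#4
C5 becomes A4
A5 becomes F#5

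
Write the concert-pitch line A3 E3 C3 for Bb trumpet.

B3 F#3 D3

The Bb trumpet sounds a major second below written, so the written part must be a major second above concert — transpose each note up.
A3 gives B3
E3 gives F#3
C3 gives D3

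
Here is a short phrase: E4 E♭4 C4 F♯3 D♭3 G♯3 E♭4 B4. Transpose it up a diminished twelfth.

A diminished twelfth up from E4 gives Bb5.
Eb4: a twelfth up reaches B, and 18 semitones makes it Bbb5.
C4: a twelfth up reaches G, and 18 semitones makes it Gb5.
A diminished twelfth up from F#3 gives C5.
A diminished twelfth up from Db3 gives Abb4.
G#3 up a diminished twelfth is D5.
A diminished twelfth up from Eb4 gives Bbb5.
B4 up a diminished twelfth is F6.

Bb5 Bbb5 Gb5 C5 Abb4 D5 Bbb5 F6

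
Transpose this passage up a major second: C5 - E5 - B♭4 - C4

C5 up a major second is D5.
E5 up a major second is F#5.
A major second up from Bb4 gives C5.
A major second up from C4 gives D4.

D5 F#5 C5 D4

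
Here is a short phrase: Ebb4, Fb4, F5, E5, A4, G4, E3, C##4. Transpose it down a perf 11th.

Ebb4 becomes Bbb2
Fb4 becomes Cb3
F5 becomes C4
E5 becomes B3
A4 becomes E3
G4 becomes D3
E3 becomes B1
C##4 becomes G##2

Bbb2 Cb3 C4 B3 E3 D3 B1 G##2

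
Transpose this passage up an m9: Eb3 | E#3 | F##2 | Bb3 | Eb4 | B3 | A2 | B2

Fb4 F#4 G#3 Cb5 Fb5 C5 Bb3 C4

Eb3 becomes Fb4
E#3 becomes F#4
F##2 becomes G#3
Bb3 becomes Cb5
Eb4 becomes Fb5
B3 becomes C5
A2 becomes Bb3
B2 becomes C4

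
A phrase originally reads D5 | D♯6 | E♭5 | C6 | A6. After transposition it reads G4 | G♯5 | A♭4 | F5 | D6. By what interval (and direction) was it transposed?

down a perfect fifth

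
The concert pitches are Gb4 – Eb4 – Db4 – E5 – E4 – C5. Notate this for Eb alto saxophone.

Eb5 C5 Bb4 C#6 C#5 A5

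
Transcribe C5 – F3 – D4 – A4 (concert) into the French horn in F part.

The French horn in F sounds a perfect fifth below written, so the written part must be a perfect fifth above concert — transpose each note up.
C5 gives G5
F3 gives C4
D4 gives A4
A4 gives E5

G5 C4 A4 E5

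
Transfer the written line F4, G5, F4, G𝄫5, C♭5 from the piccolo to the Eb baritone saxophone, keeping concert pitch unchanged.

D7 E8 D7 Ebb8 Ab7

First find concert pitch: the piccolo sounds a perfect octave above written, so F4 G5 F4 G𝄫5 C♭5 sounds F5 G6 F5 Gbb6 Cb6.
Then write for Eb baritone saxophone: it sounds a major thirteenth below written, so the part must be a major thirteenth above concert.
F5 → D7
G6 → E8
F5 → D7
Gbb6 → Ebb8
Cb6 → Ab7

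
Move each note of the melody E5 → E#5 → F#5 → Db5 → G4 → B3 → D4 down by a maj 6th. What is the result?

G4 G#4 A4 Fb4 Bb3 D3 F3

E5 down a major sixth is G4.
A major sixth down from E#5 gives G#4.
F#5: a sixth down reaches A, and 9 semitones makes it A4.
Db5: a sixth down reaches F, and 9 semitones makes it Fb4.
A major sixth down from G4 gives Bb3.
B3 down a major sixth is D3.
D4 down a major sixth is F3.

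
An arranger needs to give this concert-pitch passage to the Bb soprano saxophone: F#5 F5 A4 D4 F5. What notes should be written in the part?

G#5 G5 B4 E4 G5

Written C4 sounds as Bb3 on the Bb soprano saxophone, so concert pitches are written a major second up.
F#5 becomes G#5
F5 becomes G5
A4 becomes B4
D4 becomes E4
F5 becomes G5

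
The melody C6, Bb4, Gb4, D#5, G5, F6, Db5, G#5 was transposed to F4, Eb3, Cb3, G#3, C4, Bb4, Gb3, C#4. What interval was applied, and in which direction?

down a perfect twelfth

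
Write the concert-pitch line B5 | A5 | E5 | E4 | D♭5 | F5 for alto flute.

E6 D6 A5 A4 Gb5 Bb5

Written C4 sounds as G3 on the alto flute, so concert pitches are written a perfect fourth up.
B5 to E6
A5 to D6
E5 to A5
E4 to A4
Db5 to Gb5
F5 to Bb5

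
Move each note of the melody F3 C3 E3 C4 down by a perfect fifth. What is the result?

Bb2 F2 A2 F3

A perfect fifth down from F3 gives Bb2.
C3: a fifth down reaches F, and 7 semitones makes it F2.
E3 down a perfect fifth is A2.
A perfect fifth down from C4 gives F3.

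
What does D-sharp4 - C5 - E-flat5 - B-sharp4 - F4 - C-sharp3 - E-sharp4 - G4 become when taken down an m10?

D#4 to B#2
C5 to A3
Eb5 to C4
B#4 to G##3
F4 to D3
C#3 to A#1
E#4 to C##3
G4 to E3

B#2 A3 C4 G##3 D3 A#1 C##3 E3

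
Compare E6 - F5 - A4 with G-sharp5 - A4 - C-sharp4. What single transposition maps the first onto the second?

down a minor sixth

Take the first pair: E6 → G#5. E to G spans 6 letter names, so the interval is some kind of sixth.
G#5 to E6 is 8 semitones, which makes it a minor sixth; the second version is lower, so the direction is down.
Checking another pair — A4 → C#4 — gives the same interval.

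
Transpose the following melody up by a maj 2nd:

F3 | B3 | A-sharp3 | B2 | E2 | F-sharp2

G3 C#4 B#3 C#3 F#2 G#2

F3 up a major second is G3.
B3: a second up reaches C, and 2 semitones makes it C#4.
A#3 up a major second is B#3.
A major second up from B2 gives C#3.
E2 up a major second is F#2.
A major second up from F#2 gives G#2.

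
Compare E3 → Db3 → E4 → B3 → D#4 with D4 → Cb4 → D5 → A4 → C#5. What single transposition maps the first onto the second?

up a minor seventh

From E3 to D4 is 7 letter names — a seventh of some quality.
E3 to D4 is 10 semitones, which makes it a minor seventh; the second version is higher, so the direction is up.
Checking another pair — D#4 → C#5 — gives the same interval.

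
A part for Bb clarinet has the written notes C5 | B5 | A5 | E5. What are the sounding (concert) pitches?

The Bb clarinet sounds a major second below written, so transpose each written note down a major second.
C5 → Bb4
B5 → A5
A5 → G5
E5 → D5

Bb4 A5 G5 D5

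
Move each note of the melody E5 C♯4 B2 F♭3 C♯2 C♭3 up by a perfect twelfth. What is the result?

B6 G#5 F#4 Cb5 G#3 Gb4

A perfect twelfth up from E5 gives B6.
C#4 up a perfect twelfth is G#5.
B2 up a perfect twelfth is F#4.
A perfect twelfth up from Fb3 gives Cb5.
C#2: a twelfth up reaches G, and 19 semitones makes it G#3.
Cb3: a twelfth up reaches G, and 19 semitones makes it Gb4.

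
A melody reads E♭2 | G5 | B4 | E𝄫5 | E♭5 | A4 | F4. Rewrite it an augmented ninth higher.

Eb2 up an augmented ninth is F#3.
An augmented ninth up from G5 gives A#6.
An augmented ninth up from B4 gives C##6.
Ebb5: a ninth up reaches F, and 15 semitones makes it F6.
Eb5 up an augmented ninth is F#6.
A4: a ninth up reaches B, and 15 semitones makes it B#5.
F4 up an augmented ninth is G#5.

F#3 A#6 C##6 F6 F#6 B#5 G#5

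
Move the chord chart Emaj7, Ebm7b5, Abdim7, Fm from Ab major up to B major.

Ab major up to B major is an augmented second; each chord root moves by that interval while the quality stays the same.
Emaj7: root E up an augmented second → F##, giving F##maj7.
Ebm7b5: root Eb up an augmented second → F#, giving F#m7b5.
Abdim7: root Ab up an augmented second → B, giving Bdim7.
Fm: root F up an augmented second → G#, giving G#m.

F##maj7 F#m7b5 Bdim7 G#m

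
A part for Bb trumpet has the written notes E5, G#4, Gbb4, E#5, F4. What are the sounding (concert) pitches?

The Bb trumpet sounds a major second below written, so transpose each written note down a major second.
E5 becomes D5
G#4 becomes F#4
Gbb4 becomes Fbb4
E#5 becomes D#5
F4 becomes Eb4

D5 F#4 Fbb4 D#5 Eb4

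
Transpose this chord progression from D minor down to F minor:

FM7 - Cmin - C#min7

D minor down to F minor is a major sixth; each chord root moves by that interval while the quality stays the same.
FM7: root F down a major sixth → Ab, giving AbM7.
Cmin: root C down a major sixth → Eb, giving Ebmin.
C#min7: root C# down a major sixth → E, giving Emin7.

AbM7 Ebmin Emin7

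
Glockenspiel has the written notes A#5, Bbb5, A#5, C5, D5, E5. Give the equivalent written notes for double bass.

A#8 Bbb8 A#8 C8 D8 E8

First find concert pitch: the glockenspiel sounds a perfect fifteenth above written, so A#5 Bbb5 A#5 C5 D5 E5 sounds A#7 Bbb7 A#7 C7 D7 E7.
Then write for double bass: it sounds a perfect octave below written, so the part must be a perfect octave above concert.
A#7 → A#8
Bbb7 → Bbb8
A#7 → A#8
C7 → C8
D7 → D8
E7 → E8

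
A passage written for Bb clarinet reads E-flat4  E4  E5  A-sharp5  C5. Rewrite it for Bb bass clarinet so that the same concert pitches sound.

First find concert pitch: the Bb clarinet sounds a major second below written, so E-flat4 E4 E5 A-sharp5 C5 sounds Db4 D4 D5 G#5 Bb4.
Then write for Bb bass clarinet: it sounds a major ninth below written, so the part must be a major ninth above concert.
Db4 → Eb5
D4 → E5
D5 → E6
G#5 → A#6
Bb4 → C6

Eb5 E5 E6 A#6 C6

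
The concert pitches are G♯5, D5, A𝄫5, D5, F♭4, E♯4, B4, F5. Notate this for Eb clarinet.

E#5 B4 Fb5 B4 Db4 C##4 G#4 D5

Written C4 sounds as Eb4 on the Eb clarinet, so concert pitches are written a minor third down.
G#5 gives E#5
D5 gives B4
Abb5 gives Fb5
D5 gives B4
Fb4 gives Db4
E#4 gives C##4
B4 gives G#4
F5 gives D5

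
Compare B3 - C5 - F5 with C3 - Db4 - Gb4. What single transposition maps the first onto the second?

From B3 to C3 is 7 letter names — a seventh of some quality.
C3 to B3 is 11 semitones, which makes it a major seventh; the second version is lower, so the direction is down.
Checking another pair — F5 → Gb4 — gives the same interval.

down a major seventh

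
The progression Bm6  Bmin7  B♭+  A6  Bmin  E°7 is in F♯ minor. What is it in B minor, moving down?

Em6 Emin7 Eb+ D6 Emin A°7

F♯ minor down to B minor is a perfect fifth; each chord root moves by that interval while the quality stays the same.
Bm6: root B down a perfect fifth → E, giving Em6.
Bmin7: root B down a perfect fifth → E, giving Emin7.
B♭+: root B♭ down a perfect fifth → Eb, giving Eb+.
A6: root A down a perfect fifth → D, giving D6.
Bmin: root B down a perfect fifth → E, giving Emin.
E°7: root E down a perfect fifth → A, giving A°7.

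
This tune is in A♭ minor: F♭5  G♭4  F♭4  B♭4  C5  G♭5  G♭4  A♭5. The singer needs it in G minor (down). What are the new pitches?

Eb5 F4 Eb4 A4 B4 F5 F4 G5

From A♭ down to G is a minor second; apply that to each pitch.
Fb5 becomes Eb5
Gb4 becomes F4
Fb4 becomes Eb4
Bb4 becomes A4
C5 becomes B4
Gb5 becomes F5
Gb4 becomes F4
Ab5 becomes G5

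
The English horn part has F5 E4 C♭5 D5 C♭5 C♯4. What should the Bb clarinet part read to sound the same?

First find concert pitch: the English horn sounds a perfect fifth below written, so F5 E4 C♭5 D5 C♭5 C♯4 sounds Bb4 A3 Fb4 G4 Fb4 F#3.
Then write for Bb clarinet: it sounds a major second below written, so the part must be a major second above concert.
Bb4 → C5
A3 → B3
Fb4 → Gb4
G4 → A4
Fb4 → Gb4
F#3 → G#3

C5 B3 Gb4 A4 Gb4 G#3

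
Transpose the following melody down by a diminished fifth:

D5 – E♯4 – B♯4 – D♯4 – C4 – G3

G#4 A##3 E##4 G##3 F#3 C#3

D5: a fifth down reaches G, and 6 semitones makes it G#4.
A diminished fifth down from E#4 gives A##3.
A diminished fifth down from B#4 gives E##4.
D#4: a fifth down reaches G, and 6 semitones makes it G##3.
C4: a fifth down reaches F, and 6 semitones makes it F#3.
G3 down a diminished fifth is C#3.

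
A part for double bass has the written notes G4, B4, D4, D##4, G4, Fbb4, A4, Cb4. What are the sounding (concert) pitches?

G3 B3 D3 D##3 G3 Fbb3 A3 Cb3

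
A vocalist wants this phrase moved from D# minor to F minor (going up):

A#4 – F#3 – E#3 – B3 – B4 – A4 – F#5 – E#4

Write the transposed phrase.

C5 Ab3 G3 Db4 Db5 Cb5 Ab5 G4

From D# up to F is a diminished third; apply that to each pitch.
A#4 to C5
F#3 to Ab3
E#3 to G3
B3 to Db4
B4 to Db5
A4 to Cb5
F#5 to Ab5
E#4 to G4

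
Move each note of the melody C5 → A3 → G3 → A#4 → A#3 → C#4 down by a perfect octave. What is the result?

C5: an octave down reaches C, and 12 semitones makes it C4.
A perfect octave down from A3 gives A2.
G3: an octave down reaches G, and 12 semitones makes it G2.
A#4: an octave down reaches A, and 12 semitones makes it A#3.
A#3 down a perfect octave is A#2.
A perfect octave down from C#4 gives C#3.

C4 A2 G2 A#3 A#2 C#3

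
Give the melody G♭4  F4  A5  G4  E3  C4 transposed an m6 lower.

Gb4 down a minor sixth is Bb3.
F4: a sixth down reaches A, and 8 semitones makes it A3.
A5 down a minor sixth is C#5.
G4 down a minor sixth is B3.
A minor sixth down from E3 gives G#2.
C4 down a minor sixth is E3.

Bb3 A3 C#5 B3 G#2 E3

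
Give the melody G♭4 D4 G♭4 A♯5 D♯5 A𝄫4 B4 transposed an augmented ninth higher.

A5 E#5 A5 B##6 E##6 Bb5 C##6

An augmented ninth up from Gb4 gives A5.
D4 up an augmented ninth is E#5.
An augmented ninth up from Gb4 gives A5.
A#5: a ninth up reaches B, and 15 semitones makes it B##6.
D#5: a ninth up reaches E, and 15 semitones makes it E##6.
Abb4: a ninth up reaches B, and 15 semitones makes it Bb5.
B4 up an augmented ninth is C##6.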